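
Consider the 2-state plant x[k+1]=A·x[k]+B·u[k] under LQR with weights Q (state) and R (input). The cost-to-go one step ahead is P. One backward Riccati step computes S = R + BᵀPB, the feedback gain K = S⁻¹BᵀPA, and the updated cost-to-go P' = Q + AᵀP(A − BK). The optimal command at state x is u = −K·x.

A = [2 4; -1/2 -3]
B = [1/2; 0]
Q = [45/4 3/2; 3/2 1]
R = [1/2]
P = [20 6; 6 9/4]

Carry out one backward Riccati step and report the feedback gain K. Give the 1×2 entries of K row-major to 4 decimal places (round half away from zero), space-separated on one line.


3.3636 5.6364

BᵀP = [10.0000 3.0000]
S = R + BᵀPB = [1/2] + [5.0000] = [5.5000]
BᵀPA = [18.5000 31.0000]
K = S⁻¹·BᵀPA = [3.3636 5.6364]
A−BK = [0.3182 1.1818; -0.5000 -3.0000]
AᵀP(A−BK) = [6.3352 11.1023; 11.1023 21.5227]
P' = Q + AᵀP(A−BK) = [17.5852 12.6023; 12.6023 22.5227]
tr(P') = 40.1080


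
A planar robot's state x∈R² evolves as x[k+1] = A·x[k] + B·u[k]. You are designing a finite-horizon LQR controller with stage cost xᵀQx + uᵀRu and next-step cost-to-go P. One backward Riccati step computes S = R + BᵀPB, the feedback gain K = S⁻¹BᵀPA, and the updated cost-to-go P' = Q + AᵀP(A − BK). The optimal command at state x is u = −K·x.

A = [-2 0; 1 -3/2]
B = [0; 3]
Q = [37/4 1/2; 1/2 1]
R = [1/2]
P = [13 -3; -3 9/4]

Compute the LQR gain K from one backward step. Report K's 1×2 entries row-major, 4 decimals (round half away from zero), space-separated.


1.1928 -0.4880

BᵀP = [-9.0000 6.7500]
S = R + BᵀPB = [1/2] + [20.2500] = [20.7500]
BᵀPA = [24.7500 -10.1250]
K = S⁻¹·BᵀPA = [1.1928 -0.4880]
A−BK = [-2.0000 0.0000; -2.5783 -0.0361]
AᵀP(A−BK) = [36.7289 -0.2982; -0.2982 0.1220]
P' = Q + AᵀP(A−BK) = [45.9789 0.2018; 0.2018 1.1220]
tr(P') = 47.1009


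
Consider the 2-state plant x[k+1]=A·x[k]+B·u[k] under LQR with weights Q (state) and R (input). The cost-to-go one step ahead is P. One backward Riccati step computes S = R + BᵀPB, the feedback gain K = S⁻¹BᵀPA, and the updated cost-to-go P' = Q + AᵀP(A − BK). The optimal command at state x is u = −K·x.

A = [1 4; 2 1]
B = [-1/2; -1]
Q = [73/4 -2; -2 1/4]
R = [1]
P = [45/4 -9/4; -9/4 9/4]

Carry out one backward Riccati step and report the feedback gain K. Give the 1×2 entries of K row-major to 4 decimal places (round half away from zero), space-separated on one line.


-1.4754 -3.8361

BᵀP = [-3.3750 -1.1250]
S = R + BᵀPB = [1] + [2.8125] = [3.8125]
BᵀPA = [-5.6250 -14.6250]
K = S⁻¹·BᵀPA = [-1.4754 -3.8361]
A−BK = [0.2623 2.0820; 0.5246 -2.8361]
AᵀP(A−BK) = [2.9508 7.6721; 7.6721 108.1475]
P' = Q + AᵀP(A−BK) = [21.2008 5.6721; 5.6721 108.3975]
tr(P') = 129.5984


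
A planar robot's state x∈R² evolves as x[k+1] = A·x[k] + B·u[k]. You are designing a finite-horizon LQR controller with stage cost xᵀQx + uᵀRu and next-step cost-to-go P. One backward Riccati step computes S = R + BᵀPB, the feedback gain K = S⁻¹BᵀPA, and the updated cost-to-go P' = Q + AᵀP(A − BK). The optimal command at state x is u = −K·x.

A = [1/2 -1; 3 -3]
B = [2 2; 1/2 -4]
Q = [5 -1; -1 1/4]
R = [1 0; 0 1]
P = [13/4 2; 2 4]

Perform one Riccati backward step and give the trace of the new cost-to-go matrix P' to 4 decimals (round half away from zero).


7.9485

BᵀP = [7.5000 6.0000; -1.5000 -12.0000]
S = R + BᵀPB = [1 0; 0 1] + [18.0000 -9.0000; -9.0000 45.0000] = [19.0000 -9.0000; -9.0000 46.0000]
BᵀPA = [21.7500 -25.5000; -36.7500 37.5000]
K = S⁻¹·BᵀPA = [0.8446 -1.0536; -0.6337 0.6091]
A−BK = [0.0782 -0.1110; 0.0430 -0.0369]
AᵀP(A−BK) = [1.1556 -1.3257; -1.3257 1.5429]
P' = Q + AᵀP(A−BK) = [6.1556 -2.3257; -2.3257 1.7929]
tr(P') = 7.9485


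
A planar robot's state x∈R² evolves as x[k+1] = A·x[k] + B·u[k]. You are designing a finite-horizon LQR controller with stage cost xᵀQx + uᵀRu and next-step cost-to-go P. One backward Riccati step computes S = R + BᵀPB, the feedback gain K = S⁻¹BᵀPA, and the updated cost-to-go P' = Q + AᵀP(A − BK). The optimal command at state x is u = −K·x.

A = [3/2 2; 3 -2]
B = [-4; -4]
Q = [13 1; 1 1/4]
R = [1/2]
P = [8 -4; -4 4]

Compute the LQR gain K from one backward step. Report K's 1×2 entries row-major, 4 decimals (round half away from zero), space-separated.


BᵀP = [-16.0000 0.0000]
S = R + BᵀPB = [1/2] + [64.0000] = [64.5000]
BᵀPA = [-24.0000 -32.0000]
K = S⁻¹·BᵀPA = [-0.3721 -0.4961]
A−BK = [0.0116 0.0155; 1.5116 -3.9845]
AᵀP(A−BK) = [9.0698 -23.9070; -23.9070 64.1240]
P' = Q + AᵀP(A−BK) = [22.0698 -22.9070; -22.9070 64.3740]
tr(P') = 86.4438

-0.3721 -0.4961


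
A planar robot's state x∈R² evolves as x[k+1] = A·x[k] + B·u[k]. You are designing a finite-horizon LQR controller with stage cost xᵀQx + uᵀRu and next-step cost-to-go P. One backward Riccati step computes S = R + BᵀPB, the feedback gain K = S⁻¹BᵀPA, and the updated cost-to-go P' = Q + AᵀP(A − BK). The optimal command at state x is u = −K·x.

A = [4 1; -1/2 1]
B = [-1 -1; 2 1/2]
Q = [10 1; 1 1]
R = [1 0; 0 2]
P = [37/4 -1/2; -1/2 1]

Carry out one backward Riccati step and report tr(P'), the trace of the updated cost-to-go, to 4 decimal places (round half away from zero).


BᵀP = [-10.2500 2.5000; -9.5000 1.0000]
S = R + BᵀPB = [1 0; 0 2] + [15.2500 11.5000; 11.5000 10.0000] = [16.2500 11.5000; 11.5000 12.0000]
BᵀPA = [-42.2500 -7.7500; -38.5000 -8.5000]
K = S⁻¹·BᵀPA = [-1.0239 0.0757; -2.2271 -0.7809]
A−BK = [0.7490 0.2948; 2.6614 1.2390]
AᵀP(A−BK) = [21.2470 7.8845; 7.8845 3.1992]
P' = Q + AᵀP(A−BK) = [31.2470 8.8845; 8.8845 4.1992]
tr(P') = 35.4462

35.4462


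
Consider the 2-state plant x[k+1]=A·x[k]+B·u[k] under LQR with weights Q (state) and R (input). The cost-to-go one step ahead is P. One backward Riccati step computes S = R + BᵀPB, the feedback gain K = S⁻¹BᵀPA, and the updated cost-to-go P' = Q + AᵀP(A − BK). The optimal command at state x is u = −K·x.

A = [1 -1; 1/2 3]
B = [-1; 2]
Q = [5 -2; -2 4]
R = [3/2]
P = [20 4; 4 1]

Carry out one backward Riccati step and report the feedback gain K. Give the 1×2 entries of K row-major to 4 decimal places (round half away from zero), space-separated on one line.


-1.3684 0.6316

BᵀP = [-12.0000 -2.0000]
S = R + BᵀPB = [3/2] + [8.0000] = [9.5000]
BᵀPA = [-13.0000 6.0000]
K = S⁻¹·BᵀPA = [-1.3684 0.6316]
A−BK = [-0.3684 -0.3684; 3.2368 1.7368]
AᵀP(A−BK) = [6.4605 -0.2895; -0.2895 1.2105]
P' = Q + AᵀP(A−BK) = [11.4605 -2.2895; -2.2895 5.2105]
tr(P') = 16.6711


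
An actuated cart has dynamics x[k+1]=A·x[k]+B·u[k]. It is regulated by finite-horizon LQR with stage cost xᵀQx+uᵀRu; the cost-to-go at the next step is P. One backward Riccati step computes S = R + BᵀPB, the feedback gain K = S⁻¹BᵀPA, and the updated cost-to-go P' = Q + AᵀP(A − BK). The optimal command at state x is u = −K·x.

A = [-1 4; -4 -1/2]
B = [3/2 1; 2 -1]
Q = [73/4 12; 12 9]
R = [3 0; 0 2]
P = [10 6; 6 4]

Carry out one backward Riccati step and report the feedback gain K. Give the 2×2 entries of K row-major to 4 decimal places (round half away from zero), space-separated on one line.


BᵀP = [27.0000 17.0000; 4.0000 2.0000]
S = R + BᵀPB = [3 0; 0 2] + [74.5000 10.0000; 10.0000 2.0000] = [77.5000 10.0000; 10.0000 4.0000]
BᵀPA = [-95.0000 99.5000; -12.0000 15.0000]
K = S⁻¹·BᵀPA = [-1.2381 1.1810; 0.0952 0.7976]
A−BK = [0.7619 1.4310; -1.4286 -2.0643]
AᵀP(A−BK) = [5.5238 -3.2381; -3.2381 7.5310]
P' = Q + AᵀP(A−BK) = [23.7738 8.7619; 8.7619 16.5310]
tr(P') = 40.3048

-1.2381 1.1810 0.0952 0.7976


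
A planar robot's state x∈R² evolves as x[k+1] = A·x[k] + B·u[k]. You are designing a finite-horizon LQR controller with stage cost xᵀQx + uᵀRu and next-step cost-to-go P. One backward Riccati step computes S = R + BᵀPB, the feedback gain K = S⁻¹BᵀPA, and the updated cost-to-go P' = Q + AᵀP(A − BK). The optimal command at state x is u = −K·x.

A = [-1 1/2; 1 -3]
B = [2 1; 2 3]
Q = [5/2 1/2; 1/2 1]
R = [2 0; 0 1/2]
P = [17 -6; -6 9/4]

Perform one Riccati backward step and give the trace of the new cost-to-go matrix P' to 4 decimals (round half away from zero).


BᵀP = [22.0000 -7.5000; -1.0000 0.7500]
S = R + BᵀPB = [2 0; 0 1/2] + [29.0000 -0.5000; -0.5000 1.2500] = [31.0000 -0.5000; -0.5000 1.7500]
BᵀPA = [-29.5000 33.5000; 1.7500 -2.7500]
K = S⁻¹·BᵀPA = [-0.9398 1.0602; 0.7315 -1.2685]
A−BK = [0.1481 -0.3519; 0.6852 -1.3148]
AᵀP(A−BK) = [2.2454 -2.7546; -2.7546 3.4954]
P' = Q + AᵀP(A−BK) = [4.7454 -2.2546; -2.2546 4.4954]
tr(P') = 9.2407

9.2407


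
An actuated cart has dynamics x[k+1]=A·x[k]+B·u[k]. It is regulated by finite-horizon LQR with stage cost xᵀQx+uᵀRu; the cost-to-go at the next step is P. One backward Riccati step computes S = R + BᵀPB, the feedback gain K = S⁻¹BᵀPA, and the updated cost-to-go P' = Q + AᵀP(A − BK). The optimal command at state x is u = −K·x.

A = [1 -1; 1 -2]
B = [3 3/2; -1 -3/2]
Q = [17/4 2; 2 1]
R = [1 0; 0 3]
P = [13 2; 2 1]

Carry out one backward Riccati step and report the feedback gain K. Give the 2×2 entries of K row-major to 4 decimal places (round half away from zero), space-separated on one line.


0.4876 -0.6184 -0.2120 0.3993

BᵀP = [37.0000 5.0000; 16.5000 1.5000]
S = R + BᵀPB = [1 0; 0 3] + [106.0000 48.0000; 48.0000 22.5000] = [107.0000 48.0000; 48.0000 25.5000]
BᵀPA = [42.0000 -47.0000; 18.0000 -19.5000]
K = S⁻¹·BᵀPA = [0.4876 -0.6184; -0.2120 0.3993]
A−BK = [-0.1449 0.2562; 1.1696 -2.0194]
AᵀP(A−BK) = [1.3357 -2.2155; -2.2155 3.7226]
P' = Q + AᵀP(A−BK) = [5.5857 -0.2155; -0.2155 4.7226]
tr(P') = 10.3083


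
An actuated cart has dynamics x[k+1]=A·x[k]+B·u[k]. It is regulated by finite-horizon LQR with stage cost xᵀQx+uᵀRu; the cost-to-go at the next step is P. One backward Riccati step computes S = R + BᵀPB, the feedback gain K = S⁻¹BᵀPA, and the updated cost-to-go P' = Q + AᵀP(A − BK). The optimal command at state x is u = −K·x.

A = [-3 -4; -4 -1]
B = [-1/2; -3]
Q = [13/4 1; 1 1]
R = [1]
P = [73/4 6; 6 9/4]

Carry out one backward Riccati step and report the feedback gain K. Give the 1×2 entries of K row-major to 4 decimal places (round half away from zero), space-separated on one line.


BᵀP = [-27.1250 -9.7500]
S = R + BᵀPB = [1] + [42.8125] = [43.8125]
BᵀPA = [120.3750 118.2500]
K = S⁻¹·BᵀPA = [2.7475 2.6990]
A−BK = [-1.6262 -2.6505; 4.2425 7.0970]
AᵀP(A−BK) = [13.5193 17.1077; 17.1077 23.0931]
P' = Q + AᵀP(A−BK) = [16.7693 18.1077; 18.1077 24.0931]
tr(P') = 40.8623

2.7475 2.6990


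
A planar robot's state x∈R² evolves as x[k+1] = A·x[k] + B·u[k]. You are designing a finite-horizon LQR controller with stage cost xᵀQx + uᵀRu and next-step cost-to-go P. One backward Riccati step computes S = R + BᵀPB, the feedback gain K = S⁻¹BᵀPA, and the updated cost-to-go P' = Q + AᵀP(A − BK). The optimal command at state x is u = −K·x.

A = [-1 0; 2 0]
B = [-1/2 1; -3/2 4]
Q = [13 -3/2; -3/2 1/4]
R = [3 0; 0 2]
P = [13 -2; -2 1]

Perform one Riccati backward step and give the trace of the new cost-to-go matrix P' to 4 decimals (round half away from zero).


36.8768

BᵀP = [-3.5000 -0.5000; 5.0000 2.0000]
S = R + BᵀPB = [3 0; 0 2] + [2.5000 -5.5000; -5.5000 13.0000] = [5.5000 -5.5000; -5.5000 15.0000]
BᵀPA = [2.5000 0.0000; -1.0000 0.0000]
K = S⁻¹·BᵀPA = [0.6124 0.0000; 0.1579 0.0000]
A−BK = [-0.8517 0.0000; 2.2871 0.0000]
AᵀP(A−BK) = [23.6268 0.0000; 0.0000 0.0000]
P' = Q + AᵀP(A−BK) = [36.6268 -1.5000; -1.5000 0.2500]
tr(P') = 36.8768


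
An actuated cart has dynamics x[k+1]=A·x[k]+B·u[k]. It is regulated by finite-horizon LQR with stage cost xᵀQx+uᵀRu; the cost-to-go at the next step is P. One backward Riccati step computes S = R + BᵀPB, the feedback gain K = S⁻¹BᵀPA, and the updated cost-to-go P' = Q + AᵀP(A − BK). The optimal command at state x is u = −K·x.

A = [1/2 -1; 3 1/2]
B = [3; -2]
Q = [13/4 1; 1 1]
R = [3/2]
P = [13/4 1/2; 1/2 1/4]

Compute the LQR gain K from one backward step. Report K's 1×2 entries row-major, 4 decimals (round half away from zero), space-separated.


0.2864 -0.3204

BᵀP = [8.7500 1.0000]
S = R + BᵀPB = [3/2] + [24.2500] = [25.7500]
BᵀPA = [7.3750 -8.2500]
K = S⁻¹·BᵀPA = [0.2864 -0.3204]
A−BK = [-0.3592 -0.0388; 3.5728 -0.1408]
AᵀP(A−BK) = [2.4502 -0.2621; -0.2621 0.1693]
P' = Q + AᵀP(A−BK) = [5.7002 0.7379; 0.7379 1.1693]
tr(P') = 6.8695


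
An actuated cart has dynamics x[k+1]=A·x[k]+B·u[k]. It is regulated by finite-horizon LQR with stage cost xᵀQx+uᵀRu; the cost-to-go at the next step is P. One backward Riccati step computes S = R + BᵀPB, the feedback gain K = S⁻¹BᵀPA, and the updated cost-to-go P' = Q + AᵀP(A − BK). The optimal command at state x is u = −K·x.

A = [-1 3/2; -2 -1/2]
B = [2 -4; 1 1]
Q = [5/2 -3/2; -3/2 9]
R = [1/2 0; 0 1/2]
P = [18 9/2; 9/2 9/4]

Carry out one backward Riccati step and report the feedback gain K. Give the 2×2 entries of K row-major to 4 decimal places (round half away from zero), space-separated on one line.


-1.2465 -0.0368 -0.3490 -0.3883

BᵀP = [40.5000 11.2500; -67.5000 -15.7500]
S = R + BᵀPB = [1/2 0; 0 1/2] + [92.2500 -150.7500; -150.7500 254.2500] = [92.7500 -150.7500; -150.7500 254.7500]
BᵀPA = [-63.0000 55.1250; 99.0000 -93.3750]
K = S⁻¹·BᵀPA = [-1.2465 -0.0368; -0.3490 -0.3883]
A−BK = [0.0970 0.0204; -0.4044 -0.0749]
AᵀP(A−BK) = [1.0222 0.1247; 0.1247 0.0824]
P' = Q + AᵀP(A−BK) = [3.5222 -1.3753; -1.3753 9.0824]
tr(P') = 12.6046


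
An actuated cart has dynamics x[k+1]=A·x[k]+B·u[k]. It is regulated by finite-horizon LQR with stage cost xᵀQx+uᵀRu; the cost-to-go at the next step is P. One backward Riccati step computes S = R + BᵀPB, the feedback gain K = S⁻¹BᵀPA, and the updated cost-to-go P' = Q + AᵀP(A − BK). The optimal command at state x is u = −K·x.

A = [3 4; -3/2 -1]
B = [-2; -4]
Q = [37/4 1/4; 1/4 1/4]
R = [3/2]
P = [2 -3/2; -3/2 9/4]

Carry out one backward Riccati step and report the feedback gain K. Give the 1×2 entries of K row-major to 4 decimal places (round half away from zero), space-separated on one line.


BᵀP = [2.0000 -6.0000]
S = R + BᵀPB = [3/2] + [20.0000] = [21.5000]
BᵀPA = [15.0000 14.0000]
K = S⁻¹·BᵀPA = [0.6977 0.6512]
A−BK = [4.3953 5.3023; 1.2907 1.6047]
AᵀP(A−BK) = [26.0974 31.1076; 31.1076 37.1337]
P' = Q + AᵀP(A−BK) = [35.3474 31.3576; 31.3576 37.3837]
tr(P') = 72.7311

0.6977 0.6512


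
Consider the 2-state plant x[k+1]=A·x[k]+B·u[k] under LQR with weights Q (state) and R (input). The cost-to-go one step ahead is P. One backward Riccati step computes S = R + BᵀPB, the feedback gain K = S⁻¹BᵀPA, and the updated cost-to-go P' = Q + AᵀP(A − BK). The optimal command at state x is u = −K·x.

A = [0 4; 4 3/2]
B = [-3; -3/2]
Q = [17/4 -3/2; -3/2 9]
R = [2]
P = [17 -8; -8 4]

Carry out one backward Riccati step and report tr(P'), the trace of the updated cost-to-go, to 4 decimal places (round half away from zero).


BᵀP = [-39.0000 18.0000]
S = R + BᵀPB = [2] + [90.0000] = [92.0000]
BᵀPA = [72.0000 -129.0000]
K = S⁻¹·BᵀPA = [0.7826 -1.4022]
A−BK = [2.3478 -0.2065; 5.1739 -0.6033]
AᵀP(A−BK) = [7.6522 -3.0435; -3.0435 4.1196]
P' = Q + AᵀP(A−BK) = [11.9022 -4.5435; -4.5435 13.1196]
tr(P') = 25.0217

25.0217


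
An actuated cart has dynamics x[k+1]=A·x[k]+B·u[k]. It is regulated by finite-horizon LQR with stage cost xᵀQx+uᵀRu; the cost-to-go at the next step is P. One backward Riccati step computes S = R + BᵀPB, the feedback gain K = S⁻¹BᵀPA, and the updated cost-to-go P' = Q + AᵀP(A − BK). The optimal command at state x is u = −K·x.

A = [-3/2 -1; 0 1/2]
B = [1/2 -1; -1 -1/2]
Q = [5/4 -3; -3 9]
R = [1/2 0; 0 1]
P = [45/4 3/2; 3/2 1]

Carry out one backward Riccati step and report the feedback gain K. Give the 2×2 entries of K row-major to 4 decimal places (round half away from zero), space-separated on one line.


BᵀP = [4.1250 -0.2500; -12.0000 -2.0000]
S = R + BᵀPB = [1/2 0; 0 1] + [2.3125 -4.0000; -4.0000 13.0000] = [2.8125 -4.0000; -4.0000 14.0000]
BᵀPA = [-6.1875 -4.2500; 18.0000 11.0000]
K = S⁻¹·BᵀPA = [-0.6257 -0.6631; 1.1070 0.5963]
A−BK = [-0.0802 -0.0722; -0.0722 0.1350]
AᵀP(A−BK) = [1.5160 0.9144; 0.9144 0.6230]
P' = Q + AᵀP(A−BK) = [2.7660 -2.0856; -2.0856 9.6230]
tr(P') = 12.3890

-0.6257 -0.6631 1.1070 0.5963


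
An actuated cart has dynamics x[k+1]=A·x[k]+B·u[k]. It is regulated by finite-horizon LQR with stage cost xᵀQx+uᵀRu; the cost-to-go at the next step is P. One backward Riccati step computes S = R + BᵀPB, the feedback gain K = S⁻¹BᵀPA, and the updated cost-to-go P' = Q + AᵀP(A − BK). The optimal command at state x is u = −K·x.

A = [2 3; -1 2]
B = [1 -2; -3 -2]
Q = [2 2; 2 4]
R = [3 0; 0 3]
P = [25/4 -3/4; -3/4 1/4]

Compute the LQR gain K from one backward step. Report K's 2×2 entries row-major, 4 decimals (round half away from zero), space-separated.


BᵀP = [8.5000 -1.5000; -11.0000 1.0000]
S = R + BᵀPB = [3 0; 0 3] + [13.0000 -14.0000; -14.0000 20.0000] = [16.0000 -14.0000; -14.0000 23.0000]
BᵀPA = [18.5000 22.5000; -23.0000 -31.0000]
K = S⁻¹·BᵀPA = [0.6017 0.4855; -0.6337 -1.0523]
A−BK = [0.1308 0.4099; -0.4622 1.3517]
AᵀP(A−BK) = [2.5422 3.0654; 3.0654 4.7049]
P' = Q + AᵀP(A−BK) = [4.5422 5.0654; 5.0654 8.7049]
tr(P') = 13.2471

0.6017 0.4855 -0.6337 -1.0523


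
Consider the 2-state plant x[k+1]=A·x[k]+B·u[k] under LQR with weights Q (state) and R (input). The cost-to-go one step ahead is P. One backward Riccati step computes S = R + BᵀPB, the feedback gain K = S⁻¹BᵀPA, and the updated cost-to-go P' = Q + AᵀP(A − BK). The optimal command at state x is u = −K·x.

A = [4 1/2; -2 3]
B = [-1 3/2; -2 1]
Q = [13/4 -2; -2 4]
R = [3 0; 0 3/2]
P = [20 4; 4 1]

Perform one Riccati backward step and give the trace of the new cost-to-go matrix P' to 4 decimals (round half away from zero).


17.8237

BᵀP = [-28.0000 -6.0000; 34.0000 7.0000]
S = R + BᵀPB = [3 0; 0 3/2] + [40.0000 -48.0000; -48.0000 58.0000] = [43.0000 -48.0000; -48.0000 59.5000]
BᵀPA = [-100.0000 -32.0000; 122.0000 38.0000]
K = S⁻¹·BᵀPA = [-0.3694 -0.3143; 1.7525 0.3851]
A−BK = [1.0020 -0.3919; -4.4912 1.9862]
AᵀP(A−BK) = [9.2652 -0.4126; -0.4126 1.3084]
P' = Q + AᵀP(A−BK) = [12.5152 -2.4126; -2.4126 5.3084]
tr(P') = 17.8237


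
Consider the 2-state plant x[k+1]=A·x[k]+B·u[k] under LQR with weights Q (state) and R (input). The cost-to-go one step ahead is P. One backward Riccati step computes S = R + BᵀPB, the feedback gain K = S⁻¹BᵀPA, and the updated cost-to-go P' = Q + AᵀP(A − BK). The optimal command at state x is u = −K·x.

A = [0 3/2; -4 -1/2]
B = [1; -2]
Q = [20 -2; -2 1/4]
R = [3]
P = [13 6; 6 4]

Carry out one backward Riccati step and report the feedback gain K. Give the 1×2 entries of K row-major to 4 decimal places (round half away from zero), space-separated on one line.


1.0000 0.3125

BᵀP = [1.0000 -2.0000]
S = R + BᵀPB = [3] + [5.0000] = [8.0000]
BᵀPA = [8.0000 2.5000]
K = S⁻¹·BᵀPA = [1.0000 0.3125]
A−BK = [-1.0000 1.1875; -2.0000 0.1250]
AᵀP(A−BK) = [56.0000 -30.5000; -30.5000 20.4688]
P' = Q + AᵀP(A−BK) = [76.0000 -32.5000; -32.5000 20.7188]
tr(P') = 96.7188


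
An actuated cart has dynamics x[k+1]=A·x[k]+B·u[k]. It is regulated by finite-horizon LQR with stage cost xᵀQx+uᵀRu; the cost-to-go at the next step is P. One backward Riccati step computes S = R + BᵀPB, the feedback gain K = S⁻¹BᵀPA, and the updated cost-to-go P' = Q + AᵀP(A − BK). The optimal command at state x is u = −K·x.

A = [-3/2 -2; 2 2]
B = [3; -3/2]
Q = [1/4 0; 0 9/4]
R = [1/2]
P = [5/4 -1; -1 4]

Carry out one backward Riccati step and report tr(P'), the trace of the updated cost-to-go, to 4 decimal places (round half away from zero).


BᵀP = [5.2500 -9.0000]
S = R + BᵀPB = [1/2] + [29.2500] = [29.7500]
BᵀPA = [-25.8750 -28.5000]
K = S⁻¹·BᵀPA = [-0.8697 -0.9580]
A−BK = [1.1092 0.8739; 0.6954 0.5630]
AᵀP(A−BK) = [2.3078 1.9622; 1.9622 1.6975]
P' = Q + AᵀP(A−BK) = [2.5578 1.9622; 1.9622 3.9475]
tr(P') = 6.5053

6.5053


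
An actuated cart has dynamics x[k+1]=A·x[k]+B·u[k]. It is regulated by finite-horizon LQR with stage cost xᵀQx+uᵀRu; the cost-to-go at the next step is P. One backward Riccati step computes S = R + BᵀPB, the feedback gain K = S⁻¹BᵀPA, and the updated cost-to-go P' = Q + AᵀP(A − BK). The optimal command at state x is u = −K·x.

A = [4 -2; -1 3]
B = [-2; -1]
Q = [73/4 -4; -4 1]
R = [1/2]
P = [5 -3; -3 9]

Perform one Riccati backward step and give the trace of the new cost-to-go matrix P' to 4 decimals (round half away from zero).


232.1071

BᵀP = [-7.0000 -3.0000]
S = R + BᵀPB = [1/2] + [17.0000] = [17.5000]
BᵀPA = [-25.0000 5.0000]
K = S⁻¹·BᵀPA = [-1.4286 0.2857]
A−BK = [1.1429 -1.4286; -2.4286 3.2857]
AᵀP(A−BK) = [77.2857 -101.8571; -101.8571 135.5714]
P' = Q + AᵀP(A−BK) = [95.5357 -105.8571; -105.8571 136.5714]
tr(P') = 232.1071


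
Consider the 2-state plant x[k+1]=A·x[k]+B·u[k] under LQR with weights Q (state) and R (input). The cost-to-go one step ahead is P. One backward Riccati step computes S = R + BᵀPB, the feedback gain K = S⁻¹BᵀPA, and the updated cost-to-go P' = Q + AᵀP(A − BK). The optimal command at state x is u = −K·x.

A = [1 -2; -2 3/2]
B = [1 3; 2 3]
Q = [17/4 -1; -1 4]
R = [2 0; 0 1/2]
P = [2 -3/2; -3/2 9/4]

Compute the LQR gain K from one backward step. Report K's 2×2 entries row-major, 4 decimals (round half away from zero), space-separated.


-1.3892 1.6027 0.4541 -0.7865

BᵀP = [-1.0000 3.0000; 1.5000 2.2500]
S = R + BᵀPB = [2 0; 0 1/2] + [5.0000 6.0000; 6.0000 11.2500] = [7.0000 6.0000; 6.0000 11.7500]
BᵀPA = [-7.0000 6.5000; -3.0000 0.3750]
K = S⁻¹·BᵀPA = [-1.3892 1.6027; 0.4541 -0.7865]
A−BK = [1.0270 -1.2432; -0.5838 0.6541]
AᵀP(A−BK) = [8.6378 -10.1405; -10.1405 11.9399]
P' = Q + AᵀP(A−BK) = [12.8878 -11.1405; -11.1405 15.9399]
tr(P') = 28.8277


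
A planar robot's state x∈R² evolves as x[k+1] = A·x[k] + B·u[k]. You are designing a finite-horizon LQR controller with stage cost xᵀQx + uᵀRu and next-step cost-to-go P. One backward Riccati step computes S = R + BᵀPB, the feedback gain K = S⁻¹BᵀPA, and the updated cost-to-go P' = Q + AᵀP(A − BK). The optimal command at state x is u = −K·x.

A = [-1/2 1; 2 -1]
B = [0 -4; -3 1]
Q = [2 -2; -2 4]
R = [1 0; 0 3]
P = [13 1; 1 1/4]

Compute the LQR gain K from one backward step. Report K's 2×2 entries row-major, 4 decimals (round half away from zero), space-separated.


BᵀP = [-3.0000 -0.7500; -51.0000 -3.7500]
S = R + BᵀPB = [1 0; 0 3] + [2.2500 11.2500; 11.2500 200.2500] = [3.2500 11.2500; 11.2500 203.2500]
BᵀPA = [0.0000 -2.2500; 18.0000 -47.2500]
K = S⁻¹·BᵀPA = [-0.3792 0.1390; 0.1096 -0.2402]
A−BK = [-0.0618 0.0393; 0.7528 -0.3427]
AᵀP(A−BK) = [0.2781 -0.1770; -0.1770 0.2149]
P' = Q + AᵀP(A−BK) = [2.2781 -2.1770; -2.1770 4.2149]
tr(P') = 6.4930

-0.3792 0.1390 0.1096 -0.2402


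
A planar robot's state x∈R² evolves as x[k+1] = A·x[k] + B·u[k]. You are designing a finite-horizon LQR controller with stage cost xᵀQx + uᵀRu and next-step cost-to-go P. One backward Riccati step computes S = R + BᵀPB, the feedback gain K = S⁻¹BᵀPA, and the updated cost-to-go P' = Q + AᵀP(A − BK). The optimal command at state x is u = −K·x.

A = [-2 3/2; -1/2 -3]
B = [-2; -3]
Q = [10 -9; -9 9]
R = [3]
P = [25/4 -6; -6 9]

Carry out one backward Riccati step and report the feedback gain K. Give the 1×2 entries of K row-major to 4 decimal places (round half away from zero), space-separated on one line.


BᵀP = [5.5000 -15.0000]
S = R + BᵀPB = [3] + [34.0000] = [37.0000]
BᵀPA = [-3.5000 53.2500]
K = S⁻¹·BᵀPA = [-0.0946 1.4392]
A−BK = [-2.1892 4.3784; -0.7838 1.3176]
AᵀP(A−BK) = [14.9189 -31.7128; -31.7128 72.4257]
P' = Q + AᵀP(A−BK) = [24.9189 -40.7128; -40.7128 81.4257]
tr(P') = 106.3446

-0.0946 1.4392


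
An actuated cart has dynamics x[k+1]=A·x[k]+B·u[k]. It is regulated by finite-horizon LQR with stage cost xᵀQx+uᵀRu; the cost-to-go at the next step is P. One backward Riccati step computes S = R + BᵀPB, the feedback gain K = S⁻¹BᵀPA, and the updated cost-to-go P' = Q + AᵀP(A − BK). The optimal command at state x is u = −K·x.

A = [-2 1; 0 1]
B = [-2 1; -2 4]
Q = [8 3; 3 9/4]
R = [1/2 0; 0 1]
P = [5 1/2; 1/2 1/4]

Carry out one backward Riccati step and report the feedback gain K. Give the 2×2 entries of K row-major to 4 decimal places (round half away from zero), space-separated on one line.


1.0294 -0.4485 0.2500 0.0625

BᵀP = [-11.0000 -1.5000; 7.0000 1.5000]
S = R + BᵀPB = [1/2 0; 0 1] + [25.0000 -17.0000; -17.0000 13.0000] = [25.5000 -17.0000; -17.0000 14.0000]
BᵀPA = [22.0000 -12.5000; -14.0000 8.5000]
K = S⁻¹·BᵀPA = [1.0294 -0.4485; 0.2500 0.0625]
A−BK = [-0.1912 0.0404; 1.0588 -0.1471]
AᵀP(A−BK) = [0.8529 -0.2574; -0.2574 0.1121]
P' = Q + AᵀP(A−BK) = [8.8529 2.7426; 2.7426 2.3621]
tr(P') = 11.2151


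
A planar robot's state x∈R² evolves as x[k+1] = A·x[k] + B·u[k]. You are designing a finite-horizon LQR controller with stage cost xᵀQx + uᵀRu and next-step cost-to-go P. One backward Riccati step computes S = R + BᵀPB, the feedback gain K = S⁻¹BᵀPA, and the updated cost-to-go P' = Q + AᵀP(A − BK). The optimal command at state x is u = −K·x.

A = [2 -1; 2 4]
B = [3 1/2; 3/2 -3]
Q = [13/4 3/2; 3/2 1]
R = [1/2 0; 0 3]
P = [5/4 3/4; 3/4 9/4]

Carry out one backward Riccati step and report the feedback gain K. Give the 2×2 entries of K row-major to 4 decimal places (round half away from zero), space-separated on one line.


BᵀP = [4.8750 5.6250; -1.6250 -6.3750]
S = R + BᵀPB = [1/2 0; 0 3] + [23.0625 -14.4375; -14.4375 18.3125] = [23.5625 -14.4375; -14.4375 21.3125]
BᵀPA = [21.0000 17.6250; -16.0000 -23.8750]
K = S⁻¹·BᵀPA = [0.7373 0.1053; -0.2513 -1.0489]
A−BK = [-0.0862 -0.7915; 0.1402 0.6954]
AᵀP(A−BK) = [0.4966 1.0060; 1.0060 4.3515]
P' = Q + AᵀP(A−BK) = [3.7466 2.5060; 2.5060 5.3515]
tr(P') = 9.0981

0.7373 0.1053 -0.2513 -1.0489


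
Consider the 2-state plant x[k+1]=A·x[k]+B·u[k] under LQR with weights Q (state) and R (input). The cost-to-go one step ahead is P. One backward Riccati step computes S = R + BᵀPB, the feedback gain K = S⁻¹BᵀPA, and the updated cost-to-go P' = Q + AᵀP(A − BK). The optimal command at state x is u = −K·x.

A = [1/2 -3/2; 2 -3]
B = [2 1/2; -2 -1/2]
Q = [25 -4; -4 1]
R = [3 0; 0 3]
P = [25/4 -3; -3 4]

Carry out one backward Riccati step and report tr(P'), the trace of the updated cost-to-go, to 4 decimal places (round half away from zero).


52.4475

BᵀP = [18.5000 -14.0000; 4.6250 -3.5000]
S = R + BᵀPB = [3 0; 0 3] + [65.0000 16.2500; 16.2500 4.0625] = [68.0000 16.2500; 16.2500 7.0625]
BᵀPA = [-18.7500 14.2500; -4.6875 3.5625]
K = S⁻¹·BᵀPA = [-0.2602 0.1977; -0.0650 0.0494]
A−BK = [1.0529 -1.9202; 1.4471 -2.5798]
AᵀP(A−BK) = [6.3790 -11.2480; -11.2480 20.0685]
P' = Q + AᵀP(A−BK) = [31.3790 -15.2480; -15.2480 21.0685]
tr(P') = 52.4475


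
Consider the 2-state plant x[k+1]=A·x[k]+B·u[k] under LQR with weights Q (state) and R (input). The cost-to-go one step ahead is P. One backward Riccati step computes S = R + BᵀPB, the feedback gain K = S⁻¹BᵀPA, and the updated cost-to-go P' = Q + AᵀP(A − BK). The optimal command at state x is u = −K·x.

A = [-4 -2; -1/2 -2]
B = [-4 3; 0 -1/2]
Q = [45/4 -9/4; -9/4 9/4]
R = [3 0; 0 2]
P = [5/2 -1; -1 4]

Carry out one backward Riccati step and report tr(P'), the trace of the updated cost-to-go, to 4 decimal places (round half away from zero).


29.4194

BᵀP = [-10.0000 4.0000; 8.0000 -5.0000]
S = R + BᵀPB = [3 0; 0 2] + [40.0000 -32.0000; -32.0000 26.5000] = [43.0000 -32.0000; -32.0000 28.5000]
BᵀPA = [38.0000 12.0000; -29.5000 -6.0000]
K = S⁻¹·BᵀPA = [0.6898 0.7444; -0.2605 0.6253]
A−BK = [-0.4591 -0.8983; -0.6303 -1.6873]
AᵀP(A−BK) = [3.1005 5.1588; 5.1588 12.8189]
P' = Q + AᵀP(A−BK) = [14.3505 2.9088; 2.9088 15.0689]
tr(P') = 29.4194


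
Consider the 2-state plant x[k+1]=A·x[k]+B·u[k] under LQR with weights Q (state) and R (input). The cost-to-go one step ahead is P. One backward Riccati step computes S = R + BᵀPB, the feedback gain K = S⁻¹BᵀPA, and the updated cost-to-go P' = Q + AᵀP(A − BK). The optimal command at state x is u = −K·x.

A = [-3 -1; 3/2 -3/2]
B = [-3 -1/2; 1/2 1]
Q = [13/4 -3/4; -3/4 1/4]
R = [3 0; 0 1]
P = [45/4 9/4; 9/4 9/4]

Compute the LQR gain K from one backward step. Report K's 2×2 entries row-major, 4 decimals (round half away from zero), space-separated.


0.8270 0.5335 0.7799 -1.0529

BᵀP = [-32.6250 -5.6250; -3.3750 1.1250]
S = R + BᵀPB = [3 0; 0 1] + [95.0625 10.6875; 10.6875 2.8125] = [98.0625 10.6875; 10.6875 3.8125]
BᵀPA = [89.4375 41.0625; 11.8125 1.6875]
K = S⁻¹·BᵀPA = [0.8270 0.5335; 0.7799 -1.0529]
A−BK = [-0.1289 0.0740; 0.3066 -0.7138]
AᵀP(A−BK) = [2.8808 0.1609; 0.1609 2.9328]
P' = Q + AᵀP(A−BK) = [6.1308 -0.5891; -0.5891 3.1828]
tr(P') = 9.3137


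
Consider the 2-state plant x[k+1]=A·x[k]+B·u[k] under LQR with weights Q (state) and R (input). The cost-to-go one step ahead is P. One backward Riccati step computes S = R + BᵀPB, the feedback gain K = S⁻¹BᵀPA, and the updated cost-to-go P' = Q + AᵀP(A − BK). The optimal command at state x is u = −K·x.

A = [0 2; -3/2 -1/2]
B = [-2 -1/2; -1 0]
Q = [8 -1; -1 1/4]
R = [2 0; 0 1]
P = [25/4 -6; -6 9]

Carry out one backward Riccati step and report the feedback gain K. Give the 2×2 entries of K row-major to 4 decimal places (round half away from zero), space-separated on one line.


0.1533 -0.5929 -1.9505 -2.2724

BᵀP = [-6.5000 3.0000; -3.1250 3.0000]
S = R + BᵀPB = [2 0; 0 1] + [10.0000 3.2500; 3.2500 1.5625] = [12.0000 3.2500; 3.2500 2.5625]
BᵀPA = [-4.5000 -14.5000; -4.5000 -7.7500]
K = S⁻¹·BᵀPA = [0.1533 -0.5929; -1.9505 -2.2724]
A−BK = [-0.6687 -0.3220; -1.3467 -1.0929]
AᵀP(A−BK) = [12.1625 11.8560; 11.8560 13.0418]
P' = Q + AᵀP(A−BK) = [20.1625 10.8560; 10.8560 13.2918]
tr(P') = 33.4543


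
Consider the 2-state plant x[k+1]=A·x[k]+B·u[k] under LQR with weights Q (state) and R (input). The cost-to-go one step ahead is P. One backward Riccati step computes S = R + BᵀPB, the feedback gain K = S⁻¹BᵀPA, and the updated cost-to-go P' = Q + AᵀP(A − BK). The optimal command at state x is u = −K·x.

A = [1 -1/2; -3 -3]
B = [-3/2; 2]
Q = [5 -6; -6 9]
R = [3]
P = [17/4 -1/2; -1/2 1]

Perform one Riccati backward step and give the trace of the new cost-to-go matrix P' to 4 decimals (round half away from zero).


25.2684

BᵀP = [-7.3750 2.7500]
S = R + BᵀPB = [3] + [16.5625] = [19.5625]
BᵀPA = [-15.6250 -4.5625]
K = S⁻¹·BᵀPA = [-0.7987 -0.2332]
A−BK = [-0.1981 -0.8498; -1.4026 -2.5335]
AᵀP(A−BK) = [3.7700 3.9808; 3.9808 7.4984]
P' = Q + AᵀP(A−BK) = [8.7700 -2.0192; -2.0192 16.4984]
tr(P') = 25.2684


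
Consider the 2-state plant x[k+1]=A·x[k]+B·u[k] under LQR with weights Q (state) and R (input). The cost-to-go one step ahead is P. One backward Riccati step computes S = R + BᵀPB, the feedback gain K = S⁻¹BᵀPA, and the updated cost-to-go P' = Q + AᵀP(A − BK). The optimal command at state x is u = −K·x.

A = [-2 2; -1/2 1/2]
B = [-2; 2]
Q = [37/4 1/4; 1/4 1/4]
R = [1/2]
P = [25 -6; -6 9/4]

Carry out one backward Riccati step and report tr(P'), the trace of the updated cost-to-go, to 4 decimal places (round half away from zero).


BᵀP = [-62.0000 16.5000]
S = R + BᵀPB = [1/2] + [157.0000] = [157.5000]
BᵀPA = [115.7500 -115.7500]
K = S⁻¹·BᵀPA = [0.7349 -0.7349]
A−BK = [-0.5302 0.5302; -1.9698 1.9698]
AᵀP(A−BK) = [3.4954 -3.4954; -3.4954 3.4954]
P' = Q + AᵀP(A−BK) = [12.7454 -3.2454; -3.2454 3.7454]
tr(P') = 16.4909

16.4909


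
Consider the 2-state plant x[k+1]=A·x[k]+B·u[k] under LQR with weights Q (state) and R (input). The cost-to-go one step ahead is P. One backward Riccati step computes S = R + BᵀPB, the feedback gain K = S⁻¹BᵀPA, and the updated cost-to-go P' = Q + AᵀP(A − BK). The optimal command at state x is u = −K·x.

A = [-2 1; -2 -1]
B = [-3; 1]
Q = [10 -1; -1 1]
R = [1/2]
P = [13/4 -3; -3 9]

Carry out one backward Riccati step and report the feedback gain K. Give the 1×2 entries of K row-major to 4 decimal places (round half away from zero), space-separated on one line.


BᵀP = [-12.7500 18.0000]
S = R + BᵀPB = [1/2] + [56.2500] = [56.7500]
BᵀPA = [-10.5000 -30.7500]
K = S⁻¹·BᵀPA = [-0.1850 -0.5419]
A−BK = [-2.5551 -0.6256; -1.8150 -0.4581]
AᵀP(A−BK) = [23.0573 5.8106; 5.8106 1.5881]
P' = Q + AᵀP(A−BK) = [33.0573 4.8106; 4.8106 2.5881]
tr(P') = 35.6454

-0.1850 -0.5419


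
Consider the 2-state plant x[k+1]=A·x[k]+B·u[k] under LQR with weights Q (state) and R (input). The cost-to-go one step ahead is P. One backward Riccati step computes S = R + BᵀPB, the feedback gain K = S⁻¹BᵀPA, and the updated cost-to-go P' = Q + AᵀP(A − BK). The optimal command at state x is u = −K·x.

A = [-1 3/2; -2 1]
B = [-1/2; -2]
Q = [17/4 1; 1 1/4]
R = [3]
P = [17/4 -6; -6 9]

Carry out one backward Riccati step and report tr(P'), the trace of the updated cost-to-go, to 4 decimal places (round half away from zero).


BᵀP = [9.8750 -15.0000]
S = R + BᵀPB = [3] + [25.0625] = [28.0625]
BᵀPA = [20.1250 -0.1875]
K = S⁻¹·BᵀPA = [0.7171 -0.0067]
A−BK = [-0.6414 1.4967; -0.5657 0.9866]
AᵀP(A−BK) = [1.8174 -0.2405; -0.2405 0.5612]
P' = Q + AᵀP(A−BK) = [6.0674 0.7595; 0.7595 0.8112]
tr(P') = 6.8786

6.8786


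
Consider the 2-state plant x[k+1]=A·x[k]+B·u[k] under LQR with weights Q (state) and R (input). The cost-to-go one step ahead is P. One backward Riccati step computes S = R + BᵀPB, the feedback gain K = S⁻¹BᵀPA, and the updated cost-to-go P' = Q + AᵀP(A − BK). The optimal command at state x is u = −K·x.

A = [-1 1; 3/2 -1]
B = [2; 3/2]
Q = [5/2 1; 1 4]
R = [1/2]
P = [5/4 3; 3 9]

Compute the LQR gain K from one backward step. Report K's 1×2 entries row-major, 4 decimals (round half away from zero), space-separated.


0.5086 -0.2857

BᵀP = [7.0000 19.5000]
S = R + BᵀPB = [1/2] + [43.2500] = [43.7500]
BᵀPA = [22.2500 -12.5000]
K = S⁻¹·BᵀPA = [0.5086 -0.2857]
A−BK = [-2.0171 1.5714; 0.7371 -0.5714]
AᵀP(A−BK) = [1.1843 -0.8929; -0.8929 0.6786]
P' = Q + AᵀP(A−BK) = [3.6843 0.1071; 0.1071 4.6786]
tr(P') = 8.3629


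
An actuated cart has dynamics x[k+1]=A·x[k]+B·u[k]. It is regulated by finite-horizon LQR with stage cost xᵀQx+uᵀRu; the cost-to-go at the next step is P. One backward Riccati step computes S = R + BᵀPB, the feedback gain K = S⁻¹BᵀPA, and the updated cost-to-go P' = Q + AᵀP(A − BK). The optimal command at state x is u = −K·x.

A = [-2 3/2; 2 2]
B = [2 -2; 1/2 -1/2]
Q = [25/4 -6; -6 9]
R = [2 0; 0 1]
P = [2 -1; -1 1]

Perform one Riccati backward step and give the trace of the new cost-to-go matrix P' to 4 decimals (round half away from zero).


22.5602

BᵀP = [3.5000 -1.5000; -3.5000 1.5000]
S = R + BᵀPB = [2 0; 0 1] + [6.2500 -6.2500; -6.2500 6.2500] = [8.2500 -6.2500; -6.2500 7.2500]
BᵀPA = [-10.0000 2.2500; 10.0000 -2.2500]
K = S⁻¹·BᵀPA = [-0.4819 0.1084; 0.9639 -0.2169]
A−BK = [0.8916 0.8494; 2.7229 1.8373]
AᵀP(A−BK) = [5.5422 2.2530; 2.2530 1.7681]
P' = Q + AᵀP(A−BK) = [11.7922 -3.7470; -3.7470 10.7681]
tr(P') = 22.5602


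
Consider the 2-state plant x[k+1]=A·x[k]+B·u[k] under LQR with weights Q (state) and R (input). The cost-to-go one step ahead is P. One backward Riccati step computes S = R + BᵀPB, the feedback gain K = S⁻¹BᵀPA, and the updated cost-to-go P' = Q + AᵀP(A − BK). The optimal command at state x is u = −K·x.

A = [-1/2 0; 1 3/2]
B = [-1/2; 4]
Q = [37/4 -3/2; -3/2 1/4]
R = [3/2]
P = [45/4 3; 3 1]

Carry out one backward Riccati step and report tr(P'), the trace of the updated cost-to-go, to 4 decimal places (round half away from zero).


BᵀP = [6.3750 2.5000]
S = R + BᵀPB = [3/2] + [6.8125] = [8.3125]
BᵀPA = [-0.6875 3.7500]
K = S⁻¹·BᵀPA = [-0.0827 0.4511]
A−BK = [-0.5414 0.2256; 1.3308 -0.3045]
AᵀP(A−BK) = [0.7556 -0.4398; -0.4398 0.5583]
P' = Q + AᵀP(A−BK) = [10.0056 -1.9398; -1.9398 0.8083]
tr(P') = 10.8139

10.8139


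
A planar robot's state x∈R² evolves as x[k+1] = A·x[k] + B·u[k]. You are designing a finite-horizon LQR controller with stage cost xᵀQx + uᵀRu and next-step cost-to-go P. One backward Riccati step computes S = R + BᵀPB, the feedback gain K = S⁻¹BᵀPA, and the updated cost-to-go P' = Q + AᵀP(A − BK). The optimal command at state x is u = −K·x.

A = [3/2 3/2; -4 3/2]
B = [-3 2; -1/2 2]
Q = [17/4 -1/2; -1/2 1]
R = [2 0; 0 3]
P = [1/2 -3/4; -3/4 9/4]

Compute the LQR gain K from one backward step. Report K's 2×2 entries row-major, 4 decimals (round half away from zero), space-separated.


BᵀP = [-1.1250 1.1250; -0.5000 3.0000]
S = R + BᵀPB = [2 0; 0 3] + [2.8125 0.0000; 0.0000 5.0000] = [4.8125 0.0000; 0.0000 8.0000]
BᵀPA = [-6.1875 0.0000; -12.7500 3.7500]
K = S⁻¹·BᵀPA = [-1.2857 0.0000; -1.5938 0.4688]
A−BK = [0.8304 0.5625; -1.4554 0.5625]
AᵀP(A−BK) = [17.8493 -3.5859; -3.5859 1.0547]
P' = Q + AᵀP(A−BK) = [22.0993 -4.0859; -4.0859 2.0547]
tr(P') = 24.1540

-1.2857 0.0000 -1.5938 0.4688


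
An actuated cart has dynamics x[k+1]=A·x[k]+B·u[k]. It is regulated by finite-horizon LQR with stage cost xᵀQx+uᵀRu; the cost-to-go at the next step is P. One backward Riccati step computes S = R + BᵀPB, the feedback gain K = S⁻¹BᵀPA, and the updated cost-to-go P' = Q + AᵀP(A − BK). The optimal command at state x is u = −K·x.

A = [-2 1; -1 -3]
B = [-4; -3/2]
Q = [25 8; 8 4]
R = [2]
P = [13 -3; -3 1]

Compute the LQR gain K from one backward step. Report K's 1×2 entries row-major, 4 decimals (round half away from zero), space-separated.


BᵀP = [-47.5000 10.5000]
S = R + BᵀPB = [2] + [174.2500] = [176.2500]
BᵀPA = [84.5000 -79.0000]
K = S⁻¹·BᵀPA = [0.4794 -0.4482]
A−BK = [-0.0823 -0.7929; -0.2809 -3.6723]
AᵀP(A−BK) = [0.4879 -0.1248; -0.1248 4.5901]
P' = Q + AᵀP(A−BK) = [25.4879 7.8752; 7.8752 8.5901]
tr(P') = 34.0780

0.4794 -0.4482


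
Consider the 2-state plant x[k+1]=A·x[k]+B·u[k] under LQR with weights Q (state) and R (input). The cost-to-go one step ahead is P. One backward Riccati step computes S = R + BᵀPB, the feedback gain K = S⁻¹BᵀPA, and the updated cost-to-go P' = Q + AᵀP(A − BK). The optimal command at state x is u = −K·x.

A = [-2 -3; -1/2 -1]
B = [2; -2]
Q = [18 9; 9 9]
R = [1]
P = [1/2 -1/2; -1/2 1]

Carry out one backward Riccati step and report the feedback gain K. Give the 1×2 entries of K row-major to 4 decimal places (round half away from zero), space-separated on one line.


-0.2273 -0.2727

BᵀP = [2.0000 -3.0000]
S = R + BᵀPB = [1] + [10.0000] = [11.0000]
BᵀPA = [-2.5000 -3.0000]
K = S⁻¹·BᵀPA = [-0.2273 -0.2727]
A−BK = [-1.5455 -2.4545; -0.9545 -1.5455]
AᵀP(A−BK) = [0.6818 1.0682; 1.0682 1.6818]
P' = Q + AᵀP(A−BK) = [18.6818 10.0682; 10.0682 10.6818]
tr(P') = 29.3636


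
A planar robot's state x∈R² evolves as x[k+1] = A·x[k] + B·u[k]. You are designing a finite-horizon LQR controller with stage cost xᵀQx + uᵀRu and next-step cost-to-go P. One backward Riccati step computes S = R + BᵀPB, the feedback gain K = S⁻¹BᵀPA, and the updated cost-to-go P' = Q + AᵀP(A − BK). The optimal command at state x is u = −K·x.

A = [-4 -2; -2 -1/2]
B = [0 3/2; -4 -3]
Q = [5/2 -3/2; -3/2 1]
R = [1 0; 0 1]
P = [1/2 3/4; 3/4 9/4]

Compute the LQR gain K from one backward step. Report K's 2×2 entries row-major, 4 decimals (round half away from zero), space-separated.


BᵀP = [-3.0000 -9.0000; -1.5000 -5.6250]
S = R + BᵀPB = [1 0; 0 1] + [36.0000 22.5000; 22.5000 14.6250] = [37.0000 22.5000; 22.5000 15.6250]
BᵀPA = [30.0000 10.5000; 17.2500 5.8125]
K = S⁻¹·BᵀPA = [1.1217 0.4630; -0.5113 -0.2948]
A−BK = [-3.2330 -1.5578; 0.9530 0.4678]
AᵀP(A−BK) = [4.1678 1.9437; 1.9437 0.9140]
P' = Q + AᵀP(A−BK) = [6.6678 0.4437; 0.4437 1.9140]
tr(P') = 8.5818

1.1217 0.4630 -0.5113 -0.2948
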